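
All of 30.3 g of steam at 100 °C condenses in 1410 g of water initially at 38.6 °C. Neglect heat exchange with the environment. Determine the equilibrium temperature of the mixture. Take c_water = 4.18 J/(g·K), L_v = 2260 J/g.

T_f ≈ 51.3 °C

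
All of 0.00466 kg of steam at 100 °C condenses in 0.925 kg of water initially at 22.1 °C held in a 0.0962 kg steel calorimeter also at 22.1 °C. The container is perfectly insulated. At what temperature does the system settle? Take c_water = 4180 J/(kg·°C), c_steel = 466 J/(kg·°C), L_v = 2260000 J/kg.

Heat gained plus heat lost sum to zero:
steam→water at 100 °C releases m L_v = 0.00466·2260000 = 10532; condensate cools 100→T: 0.00466·4180·(T − 100) = 19.48(T − 100); original water: 3866.5(T − 22.1); cup: 44.83(T − 22.1)
3930.8 T = 10532 + 1947.9 + 86440 = 98920
T ≈ 25.17 °C — below 100 °C, confirming all the steam condensed.

T_f ≈ 25.2 °C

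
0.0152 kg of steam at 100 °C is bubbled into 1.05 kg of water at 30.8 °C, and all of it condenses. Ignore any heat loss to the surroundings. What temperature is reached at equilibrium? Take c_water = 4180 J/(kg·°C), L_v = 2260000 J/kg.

T_f ≈ 39.5 °C

Heat gained plus heat lost sum to zero:
condense steam: −0.0152×2260000 = −34352; condensate cools 100→T: 0.0152×4180×(T − 100) = 63.54(T − 100); water warms: 1.05×4180×(T − 30.8) = 4389(T − 30.8)
4452.5 T = 34352 + 6353.6 + 135181 = 175887
T ≈ 39.50 °C — below 100 °C, confirming all the steam condensed.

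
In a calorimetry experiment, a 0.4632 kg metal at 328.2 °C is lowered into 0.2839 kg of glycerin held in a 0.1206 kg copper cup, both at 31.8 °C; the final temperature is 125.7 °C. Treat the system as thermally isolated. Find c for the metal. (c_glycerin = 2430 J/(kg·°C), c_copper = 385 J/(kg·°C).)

Energy conservation, ΣQ = 0:
0.4632·c·(125.7 − 328.2) + 0.2839·2430·(125.7 − 31.8) + 0.1206·385·(125.7 − 31.8) = 0
-93.8 c = -69139
c = -69139/-93.8 ≈ 737.1 J/(kg·°C)

c ≈ 737 J/(kg·°C)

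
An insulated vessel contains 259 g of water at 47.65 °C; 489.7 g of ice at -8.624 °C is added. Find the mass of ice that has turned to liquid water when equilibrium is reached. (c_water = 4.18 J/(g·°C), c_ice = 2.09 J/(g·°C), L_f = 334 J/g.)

Heat available from the water dropping to 0 °C: 259·4.18·47.65 = 51587 J.
Warming the ice to 0 °C takes 489.7·2.09·8.624 = 8826.4 J, leaving 42760 J for melting.
To melt every bit of ice: 489.7·334 = 163560 J.
42760 J < 163560 J, so only part of the ice melts and the system sits at 0 °C.
Mass melted = 42760/334 ≈ 128 g.

m_melted ≈ 128 g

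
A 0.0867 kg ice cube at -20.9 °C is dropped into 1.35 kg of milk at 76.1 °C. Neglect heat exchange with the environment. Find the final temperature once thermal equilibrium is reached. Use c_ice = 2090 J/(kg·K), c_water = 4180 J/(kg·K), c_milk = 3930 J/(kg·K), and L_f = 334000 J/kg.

Energy balance with sensible and latent terms:
warm ice to 0 °C: 0.0867·2090·(0 − (-20.9)) = 3787.1; fusion: m_ice L_f = 0.0867·334000 = 28958; meltwater 0→T: 0.0867·4180·T = 362.41 T; milk cools: 1.35·3930·(T − 76.1) = 5305.5(T − 76.1)
5667.9 T = 403749 − 32745 = 371004
T ≈ 65.46 °C — above 0 °C, consistent with complete melting.

T_f ≈ 65.5 °C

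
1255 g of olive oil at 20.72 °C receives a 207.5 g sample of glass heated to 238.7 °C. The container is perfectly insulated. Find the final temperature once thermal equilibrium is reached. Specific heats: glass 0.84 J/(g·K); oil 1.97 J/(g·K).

T_f ≈ 35.1 °C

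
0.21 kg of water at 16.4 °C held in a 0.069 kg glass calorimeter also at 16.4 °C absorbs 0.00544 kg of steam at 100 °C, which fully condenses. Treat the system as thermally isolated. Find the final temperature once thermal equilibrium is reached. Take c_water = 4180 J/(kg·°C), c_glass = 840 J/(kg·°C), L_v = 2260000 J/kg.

Energy conservation, ΣQ = 0:
condense steam: −0.00544×2260000 = −12294
  condensate cools 100→T: 0.00544×4180×(T − 100) = 22.74(T − 100)
  water warms: 0.21×4180×(T − 16.4) = 877.8(T − 16.4)
  cup: 57.96(T − 16.4)
958.5 T = 12294 + 2273.9 + 15346 = 29915
T ≈ 31.21 °C (< 100 °C, so full condensation is consistent).

T_f ≈ 31.2 °C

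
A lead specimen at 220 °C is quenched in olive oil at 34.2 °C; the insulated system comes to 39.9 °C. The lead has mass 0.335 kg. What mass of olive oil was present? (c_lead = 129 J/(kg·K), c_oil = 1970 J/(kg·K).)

m ≈ 0.693 kg

Let T be the final temperature. ΣQ_i = 0:
0.335·129·(39.9 − 220) + m·1970·(39.9 − 34.2) = 0
11229 m = 7783
m = 7783/11229 ≈ 0.6931 kg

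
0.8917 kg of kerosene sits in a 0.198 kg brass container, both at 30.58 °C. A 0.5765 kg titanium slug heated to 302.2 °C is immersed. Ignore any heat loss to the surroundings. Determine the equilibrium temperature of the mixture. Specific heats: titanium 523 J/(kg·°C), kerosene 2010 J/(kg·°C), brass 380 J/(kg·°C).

T_f ≈ 68.3 °C

Conservation of energy gives ΣQ = 0:
0.5765×523×(T − 302.2) + 0.8917×2010×(T − 30.58) + 0.198×380×(T − 30.58) = 0
301.51(T − 302.2) + 1792.3(T − 30.58) + 75.24(T − 30.58) = 0
(301.51 + 1792.3 + 75.24) T = 301.51×302.2 + 1792.3×30.58 + 75.24×30.58
T ≈ 68.34 °C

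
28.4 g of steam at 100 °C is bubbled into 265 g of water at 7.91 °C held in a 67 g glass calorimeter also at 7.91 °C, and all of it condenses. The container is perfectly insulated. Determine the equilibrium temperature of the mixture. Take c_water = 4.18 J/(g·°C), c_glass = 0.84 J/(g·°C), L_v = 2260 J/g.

T_f ≈ 66.5 °C

Heat gained plus heat lost sum to zero:
condense steam: −28.4·2260 = −64184
  condensed water 100 °C→T: 118.71(T − 100)
  original water: 1107.7(T − 7.91)
  glass cup: 67·0.84·(T − 7.91) = 56.28(T − 7.91)
1282.7 T = 64184 + 11871 + 9207.1 = 85262
T ≈ 66.47 °C — below 100 °C, confirming all the steam condensed.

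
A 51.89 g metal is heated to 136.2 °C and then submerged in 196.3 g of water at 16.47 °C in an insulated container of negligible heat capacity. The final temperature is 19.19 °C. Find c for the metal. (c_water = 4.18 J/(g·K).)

Let T be the final temperature. ΣQ_i = 0:
51.89·c·(19.19 − 136.2) + 196.3·4.18·(19.19 − 16.47) = 0
-6071.6 c = -2231.9
c = -2231.9/-6071.6 ≈ 0.3676 J/(g·K)

c ≈ 0.368 J/(g·K)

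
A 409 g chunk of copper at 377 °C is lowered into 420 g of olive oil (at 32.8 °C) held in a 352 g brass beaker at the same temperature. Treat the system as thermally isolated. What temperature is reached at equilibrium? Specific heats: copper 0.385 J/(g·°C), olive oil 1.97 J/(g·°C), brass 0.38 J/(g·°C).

T_f ≈ 81.3 °C

Net heat exchanged in the isolated system is zero:
409×0.385×(T − 377) + 420×1.97×(T − 32.8) + 352×0.38×(T − 32.8) = 0
157.47(T − 377) + 827.4(T − 32.8) + 133.76(T − 32.8) = 0
(157.47 + 827.4 + 133.76) T = 157.47×377 + 827.4×32.8 + 133.76×32.8
T ≈ 81.25 °C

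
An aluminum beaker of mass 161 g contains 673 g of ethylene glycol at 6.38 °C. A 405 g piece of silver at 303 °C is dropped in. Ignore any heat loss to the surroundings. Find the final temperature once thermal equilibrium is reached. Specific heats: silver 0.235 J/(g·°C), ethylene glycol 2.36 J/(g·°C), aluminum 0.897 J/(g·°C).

Taking heat into each body as positive, Σ m c ΔT = 0:
405×0.235×(T − 303) + 673×2.36×(T − 6.38) + 161×0.897×(T − 6.38) = 0
(95.17 + 1588.3 + 144.42) T = 95.17×303 + 1588.3×6.38 + 144.42×6.38
T ≈ 21.82 °C

T_f ≈ 21.8 °C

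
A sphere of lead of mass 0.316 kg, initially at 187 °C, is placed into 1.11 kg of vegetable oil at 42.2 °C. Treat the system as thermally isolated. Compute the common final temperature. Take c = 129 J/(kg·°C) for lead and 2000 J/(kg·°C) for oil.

T_f ≈ 44.8 °C

Conservation of energy gives ΣQ = 0:
0.316*129*(T − 187) + 1.11*2000*(T − 42.2) = 0
2260.8 T = 101307
T = 101307/2260.8 ≈ 44.81 °C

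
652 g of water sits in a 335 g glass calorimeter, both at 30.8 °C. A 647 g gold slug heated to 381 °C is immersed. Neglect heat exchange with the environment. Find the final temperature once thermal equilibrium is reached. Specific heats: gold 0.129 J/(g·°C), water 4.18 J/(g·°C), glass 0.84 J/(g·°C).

Net heat exchanged in the isolated system is zero:
647·0.129·(T − 381) + 652·4.18·(T − 30.8) + 335·0.84·(T − 30.8) = 0
3090.2 T = 124408
T = 124408/3090.2 ≈ 40.26 °C

T_f ≈ 40.3 °C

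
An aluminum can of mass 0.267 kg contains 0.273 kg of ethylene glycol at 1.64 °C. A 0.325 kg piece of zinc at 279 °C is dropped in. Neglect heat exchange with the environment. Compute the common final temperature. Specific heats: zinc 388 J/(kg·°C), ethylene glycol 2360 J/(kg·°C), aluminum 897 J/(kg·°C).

Heat gained plus heat lost sum to zero:
0.325×388×(T − 279) + 0.273×2360×(T − 1.64) + 0.267×897×(T − 1.64) = 0
126.1(T − 279) + 644.28(T − 1.64) + 239.5(T − 1.64) = 0
1009.9 T = 36631
T = 36631/1009.9 ≈ 36.27 °C

T_f ≈ 36.3 °C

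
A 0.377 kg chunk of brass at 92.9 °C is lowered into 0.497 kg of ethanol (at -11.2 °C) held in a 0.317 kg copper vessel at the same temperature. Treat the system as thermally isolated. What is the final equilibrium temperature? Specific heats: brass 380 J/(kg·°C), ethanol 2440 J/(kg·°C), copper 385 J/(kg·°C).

T_f ≈ -1.1 °C

Let T be the final temperature. ΣQ_i = 0:
0.377×380×(T − 92.9) + 0.497×2440×(T − (-11.2)) + 0.317×385×(T − (-11.2)) = 0
143.26(T − 92.9) + 1212.7(T − (-11.2)) + 122.05(T − (-11.2)) = 0
1478 T = -1640.1
T ≈ -1.11 °C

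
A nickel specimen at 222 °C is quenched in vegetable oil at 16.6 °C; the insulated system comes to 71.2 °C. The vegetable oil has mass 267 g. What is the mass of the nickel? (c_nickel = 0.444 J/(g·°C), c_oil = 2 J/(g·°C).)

Heat lost by the nickel = heat gained by the oil:
m×0.444×(222 − 71.2) = 267×2×(71.2 − 16.6)
66.96 m = 29156  ⇒  m ≈ 435.5 g

m ≈ 435 g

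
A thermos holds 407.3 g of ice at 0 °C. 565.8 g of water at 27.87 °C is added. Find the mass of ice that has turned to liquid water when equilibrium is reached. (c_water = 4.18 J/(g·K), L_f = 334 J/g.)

Water can give up m c ΔT = 565.8·4.18·27.87 = 65914 J before reaching 0 °C.
Fully melting the ice requires m_ice L_f = 407.3·334 = 136038 J.
65914 J < 136038 J, so only part of the ice melts and the system sits at 0 °C.
Mass melted = 65914/334 ≈ 197.3 g.

m_melted ≈ 197 g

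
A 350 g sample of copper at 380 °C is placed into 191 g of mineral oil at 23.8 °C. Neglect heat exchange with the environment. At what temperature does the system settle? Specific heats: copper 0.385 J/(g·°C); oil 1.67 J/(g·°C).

Taking heat into each body as positive, Σ m c ΔT = 0:
350×0.385×(T − 380) + 191×1.67×(T − 23.8) = 0
134.75(T − 380) + 318.97(T − 23.8) = 0
(134.75 + 318.97) T = 134.75×380 + 318.97×23.8
T = 58796 / 453.72 = 130 °C

T_f ≈ 129.6 °C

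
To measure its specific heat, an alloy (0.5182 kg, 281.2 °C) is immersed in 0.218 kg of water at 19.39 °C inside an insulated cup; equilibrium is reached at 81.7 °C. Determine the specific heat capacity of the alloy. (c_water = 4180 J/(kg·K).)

c ≈ 549 J/(kg·K)

Heat gained plus heat lost sum to zero:
0.5182×c×(81.7 − 281.2) + 0.218×4180×(81.7 − 19.39) = 0
-103.38 c = -56779
c = -56779/-103.38 ≈ 549.2 J/(kg·K)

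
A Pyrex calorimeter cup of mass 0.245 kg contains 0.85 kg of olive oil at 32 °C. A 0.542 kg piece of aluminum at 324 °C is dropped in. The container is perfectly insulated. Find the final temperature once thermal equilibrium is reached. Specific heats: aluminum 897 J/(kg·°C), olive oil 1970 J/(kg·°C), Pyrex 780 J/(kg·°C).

T_f ≈ 92.4 °C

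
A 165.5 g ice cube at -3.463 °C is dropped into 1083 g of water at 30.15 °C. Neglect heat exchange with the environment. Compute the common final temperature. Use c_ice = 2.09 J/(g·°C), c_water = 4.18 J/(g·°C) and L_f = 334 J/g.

Setting the total heat transfer to zero:
ice -3.463→0 °C: 165.5·2.09·3.463 = 1197.8
  latent heat to melt: 165.5·334 = 55277
  warm the meltwater: 691.79 T
  water: 4526.9(T − 30.15)
5218.7 T = 136487 − 56475 = 80012
T ≈ 15.33 °C (positive, so assuming full melt was valid).

T_f ≈ 15.3 °C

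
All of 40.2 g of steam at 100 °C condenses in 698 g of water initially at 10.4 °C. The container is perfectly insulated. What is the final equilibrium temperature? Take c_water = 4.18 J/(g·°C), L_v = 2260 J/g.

T_f ≈ 44.7 °C

Sum of m c ΔT and latent-heat terms is zero:
latent heat released on condensation: 40.2×2260 = 90852
  condensate cools 100→T: 40.2×4.18×(T − 100) = 168.04(T − 100)
  water warms: 698×4.18×(T − 10.4) = 2917.6(T − 10.4)
3085.7 T = 90852 + 16804 + 30343 = 137999
T ≈ 44.72 °C — below 100 °C, confirming all the steam condensed.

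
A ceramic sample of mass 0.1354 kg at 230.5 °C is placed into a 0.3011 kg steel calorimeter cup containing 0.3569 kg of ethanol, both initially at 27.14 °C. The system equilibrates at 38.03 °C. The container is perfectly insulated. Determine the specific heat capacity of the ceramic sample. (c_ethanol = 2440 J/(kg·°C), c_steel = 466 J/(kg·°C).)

Heat gained plus heat lost sum to zero:
0.1354·c·(38.03 − 230.5) + 0.3569·2440·(38.03 − 27.14) + 0.3011·466·(38.03 − 27.14) = 0
-26.06 c = -11011
c = -11011/-26.06 ≈ 422.5 J/(kg·°C)

c ≈ 423 J/(kg·°C)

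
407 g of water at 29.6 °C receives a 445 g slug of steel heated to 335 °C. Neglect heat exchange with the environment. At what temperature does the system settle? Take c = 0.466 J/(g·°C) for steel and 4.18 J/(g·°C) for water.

T_f = Σ m_i c_i T_i / Σ m_i c_i:
T_f = (207.37×335 + 1701.3×29.6) / (207.37 + 1701.3)
    = 119826 / 1908.6 ≈ 62.78 °C

T_f ≈ 62.8 °C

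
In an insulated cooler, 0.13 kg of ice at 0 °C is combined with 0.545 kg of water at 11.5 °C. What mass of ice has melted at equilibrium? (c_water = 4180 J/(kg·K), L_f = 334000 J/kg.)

Cooling the water to 0 °C releases 0.545·4180·11.5 = 26198 J.
Fully melting the ice requires m_ice L_f = 0.13·334000 = 43420 J.
26198 J < 43420 J, so only part of the ice melts and the system sits at 0 °C.
m_melted·334000 = 26198  ⇒  m_melted ≈ 0.07844 kg.

m_melted ≈ 0.0784 kg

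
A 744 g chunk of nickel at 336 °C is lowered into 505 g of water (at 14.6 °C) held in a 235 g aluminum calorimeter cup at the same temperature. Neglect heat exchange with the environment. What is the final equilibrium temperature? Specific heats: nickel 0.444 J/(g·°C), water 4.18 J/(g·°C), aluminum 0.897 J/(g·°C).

T_f ≈ 54.6 °C

Conservation of energy gives ΣQ = 0:
744·0.444·(T − 336) + 505·4.18·(T − 14.6) + 235·0.897·(T − 14.6) = 0
330.34(T − 336) + 2110.9(T − 14.6) + 210.8(T − 14.6) = 0
(330.34 + 2110.9 + 210.8) T = 330.34·336 + 2110.9·14.6 + 210.8·14.6
T ≈ 54.63 °C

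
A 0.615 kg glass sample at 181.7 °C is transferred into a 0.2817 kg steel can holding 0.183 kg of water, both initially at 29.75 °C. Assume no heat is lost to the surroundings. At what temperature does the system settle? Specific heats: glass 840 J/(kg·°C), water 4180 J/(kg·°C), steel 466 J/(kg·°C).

T_f ≈ 85.3 °C

Net heat exchanged in the isolated system is zero:
0.615*840*(T − 181.7) + 0.183*4180*(T − 29.75) + 0.2817*466*(T − 29.75) = 0
1412.8 T = 120529
T = 120529 / 1412.8 = 85.3 °C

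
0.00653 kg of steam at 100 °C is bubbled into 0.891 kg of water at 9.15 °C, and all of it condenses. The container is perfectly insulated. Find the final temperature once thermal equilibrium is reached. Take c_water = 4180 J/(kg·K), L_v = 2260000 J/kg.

T_f ≈ 13.7 °C

Taking heat into each body as positive, Σ m c ΔT = 0:
latent heat released on condensation: 0.00653×2260000 = 14758
  condensate cools 100→T: 0.00653×4180×(T − 100) = 27.3(T − 100)
  water warms: 0.891×4180×(T − 9.15) = 3724.4(T − 9.15)
3751.7 T = 14758 + 2729.5 + 34078 = 51565
T ≈ 13.74 °C (< 100 °C, so full condensation is consistent).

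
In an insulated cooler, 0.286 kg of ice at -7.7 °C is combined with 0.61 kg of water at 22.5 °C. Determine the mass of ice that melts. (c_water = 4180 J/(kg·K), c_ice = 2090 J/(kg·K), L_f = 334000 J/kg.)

Cooling the water to 0 °C releases 0.61·4180·22.5 = 57370 J.
Of that, 0.286·2090·7.7 = 4602.6 J goes to bring the ice to 0 °C, leaving 52768 J.
To melt every bit of ice: 0.286·334000 = 95524 J.
Since 52768 < 95524 J, not all the ice melts; equilibrium is at 0 °C.
Mass melted = 52768/334000 ≈ 0.158 kg.

m_melted ≈ 0.158 kg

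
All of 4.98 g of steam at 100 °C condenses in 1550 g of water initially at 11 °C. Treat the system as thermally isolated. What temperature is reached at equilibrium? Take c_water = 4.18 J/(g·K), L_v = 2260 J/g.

Sum of m c ΔT and latent-heat terms is zero:
steam→water at 100 °C releases m L_v = 4.98·2260 = 11255; condensate cools 100→T: 4.98·4.18·(T − 100) = 20.82(T − 100); original water: 6479(T − 11)
6499.8 T = 11255 + 2081.6 + 71269 = 84605
T ≈ 13.02 °C (< 100 °C, so full condensation is consistent).

T_f ≈ 13.0 °C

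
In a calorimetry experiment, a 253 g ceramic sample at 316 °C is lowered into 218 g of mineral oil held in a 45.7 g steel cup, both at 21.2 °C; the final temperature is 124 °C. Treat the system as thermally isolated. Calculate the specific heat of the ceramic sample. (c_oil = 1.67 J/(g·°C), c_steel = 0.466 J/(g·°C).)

Taking heat into each body as positive, Σ m c ΔT = 0:
253·c·(124 − 316) + 218·1.67·(124 − 21.2) + 45.7·0.466·(124 − 21.2) = 0
-48576 c = -39615
c = -39615/-48576 ≈ 0.8155 J/(g·°C)

c ≈ 0.816 J/(g·°C)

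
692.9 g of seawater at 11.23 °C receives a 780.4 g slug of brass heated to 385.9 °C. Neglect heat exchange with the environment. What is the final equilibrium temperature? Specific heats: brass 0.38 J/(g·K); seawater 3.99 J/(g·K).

T_f ≈ 47.5 °C

Heat gained plus heat lost sum to zero:
780.4·0.38·(T − 385.9) + 692.9·3.99·(T − 11.23) = 0
296.55(T − 385.9) + 2764.7(T − 11.23) = 0
(296.55 + 2764.7) T = 296.55·385.9 + 2764.7·11.23
T = 145487/3061.2 ≈ 47.53 °C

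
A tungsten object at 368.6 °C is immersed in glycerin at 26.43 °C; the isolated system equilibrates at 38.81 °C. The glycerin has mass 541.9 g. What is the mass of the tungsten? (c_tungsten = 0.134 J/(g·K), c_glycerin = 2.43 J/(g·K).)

m ≈ 369 g

Conservation of energy gives ΣQ = 0:
m×0.134×(38.81 − 368.6) + 541.9×2.43×(38.81 − 26.43) = 0
-44.19 m = -16302
m = -16302/-44.19 ≈ 368.9 g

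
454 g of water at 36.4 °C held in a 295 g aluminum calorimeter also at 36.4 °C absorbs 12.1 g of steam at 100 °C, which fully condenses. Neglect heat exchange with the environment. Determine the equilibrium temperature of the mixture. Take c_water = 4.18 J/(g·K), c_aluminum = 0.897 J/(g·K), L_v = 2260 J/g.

T_f ≈ 50.2 °C

Setting the total heat transfer to zero:
condense steam: −12.1×2260 = −27346; condensate cools 100→T: 12.1×4.18×(T − 100) = 50.58(T − 100); water warms: 454×4.18×(T − 36.4) = 1897.7(T − 36.4); aluminum cup: 295×0.897×(T − 36.4) = 264.62(T − 36.4)
2212.9 T = 27346 + 5057.8 + 78709 = 111113
T ≈ 50.21 °C (< 100 °C, so full condensation is consistent).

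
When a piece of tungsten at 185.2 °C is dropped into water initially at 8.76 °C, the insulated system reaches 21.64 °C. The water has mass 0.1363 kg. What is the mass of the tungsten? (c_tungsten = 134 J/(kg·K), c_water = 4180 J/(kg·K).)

m ≈ 0.335 kg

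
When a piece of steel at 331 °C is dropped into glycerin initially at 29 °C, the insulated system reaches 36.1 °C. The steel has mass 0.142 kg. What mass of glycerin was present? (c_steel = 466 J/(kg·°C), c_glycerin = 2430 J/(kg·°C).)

m ≈ 1.13 kg

Heat lost by the steel = heat gained by the glycerin:
0.142×466×(331 − 36.1) = m×2430×(36.1 − 29)
17253 m = 19514  ⇒  m ≈ 1.131 kg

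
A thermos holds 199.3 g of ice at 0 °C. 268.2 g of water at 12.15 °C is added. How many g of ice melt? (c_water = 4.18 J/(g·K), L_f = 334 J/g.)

m_melted ≈ 40.8 g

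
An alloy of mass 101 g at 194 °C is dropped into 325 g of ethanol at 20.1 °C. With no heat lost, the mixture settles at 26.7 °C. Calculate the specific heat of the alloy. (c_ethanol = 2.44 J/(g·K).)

m_s c (T_s − T_f) = m_ethanol c_ethanol (T_f − T_0):
101·c·(194 − 26.7) = 325·2.44·(26.7 − 20.1)
16897 c = 5233.8  ⇒  c ≈ 0.3097 J/(g·K)

c ≈ 0.31 J/(g·K)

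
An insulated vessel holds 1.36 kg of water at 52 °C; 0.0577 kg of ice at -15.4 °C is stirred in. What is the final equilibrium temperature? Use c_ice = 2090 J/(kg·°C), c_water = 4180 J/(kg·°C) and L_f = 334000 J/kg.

T_f ≈ 46.3 °C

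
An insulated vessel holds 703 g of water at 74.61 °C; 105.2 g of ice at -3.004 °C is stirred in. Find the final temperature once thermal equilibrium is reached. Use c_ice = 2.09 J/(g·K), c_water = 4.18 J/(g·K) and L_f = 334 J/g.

T_f ≈ 54.3 °C

Net heat exchanged in the isolated system is zero:
warm ice to 0 °C: 105.2·2.09·(0 − (-3.004)) = 660.48
  latent heat to melt: 105.2·334 = 35137
  warm the meltwater: 439.74 T
  water: 2938.5(T − 74.61)
3378.3 T = 219244 − 35797 = 183447
T ≈ 54.30 °C. Since T > 0 °C, the all-ice-melts assumption holds.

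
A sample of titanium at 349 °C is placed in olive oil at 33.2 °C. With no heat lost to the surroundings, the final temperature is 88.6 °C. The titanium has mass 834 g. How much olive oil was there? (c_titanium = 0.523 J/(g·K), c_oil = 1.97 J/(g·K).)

m ≈ 1040 g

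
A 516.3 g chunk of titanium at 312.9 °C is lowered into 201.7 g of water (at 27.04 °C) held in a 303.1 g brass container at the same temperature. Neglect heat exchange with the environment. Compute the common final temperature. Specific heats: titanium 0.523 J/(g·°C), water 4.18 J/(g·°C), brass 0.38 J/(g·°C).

T_f ≈ 89.9 °C

With ΣQ=0 the equilibrium temperature is the m·c-weighted mean:
T_f = (270.02×312.9 + 843.11×27.04 + 115.18×27.04) / (270.02 + 843.11 + 115.18)
    = 110403 / 1228.3 ≈ 89.88 °C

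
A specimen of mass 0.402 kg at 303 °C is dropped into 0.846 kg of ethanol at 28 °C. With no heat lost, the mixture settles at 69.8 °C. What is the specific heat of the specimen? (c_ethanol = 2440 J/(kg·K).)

c ≈ 920 J/(kg·K)

Heat lost by the specimen = heat gained by the ethanol:
0.402·c·(303 − 69.8) = 0.846·2440·(69.8 − 28)
93.75 c = 86285  ⇒  c ≈ 920.4 J/(kg·K)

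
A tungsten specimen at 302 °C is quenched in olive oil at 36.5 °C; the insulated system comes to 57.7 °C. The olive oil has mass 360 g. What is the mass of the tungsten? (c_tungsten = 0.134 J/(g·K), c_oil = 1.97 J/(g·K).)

Setting the total heat transfer to zero:
m·0.134·(57.7 − 302) + 360·1.97·(57.7 − 36.5) = 0
-32.74 m = -15035
m = -15035/-32.74 ≈ 459.3 g

m ≈ 459 g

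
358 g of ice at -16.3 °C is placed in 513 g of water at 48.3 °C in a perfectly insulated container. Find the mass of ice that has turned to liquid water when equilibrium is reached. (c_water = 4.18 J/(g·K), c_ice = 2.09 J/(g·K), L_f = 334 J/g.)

Heat available from the water dropping to 0 °C: 513×4.18×48.3 = 103572 J.
Warming the ice to 0 °C takes 358×2.09×16.3 = 12196 J, leaving 91376 J for melting.
To melt every bit of ice: 358×334 = 119572 J.
That's not enough to melt it all — equilibrium is at 0 °C with ice remaining.
Mass melted = 91376/334 ≈ 273.6 g.

m_melted ≈ 274 g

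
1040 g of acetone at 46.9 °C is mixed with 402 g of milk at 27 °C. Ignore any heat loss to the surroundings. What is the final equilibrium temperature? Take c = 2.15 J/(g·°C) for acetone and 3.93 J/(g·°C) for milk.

|Q_acetone| = |Q_milk|:
1040×2.15×(46.9 − T) = 402×3.93×(T − 27)
2236(46.9 − T) = 1579.9(T − 27)
3815.9 T = 147525  ⇒  T ≈ 38.66 °C

T_f ≈ 38.7 °C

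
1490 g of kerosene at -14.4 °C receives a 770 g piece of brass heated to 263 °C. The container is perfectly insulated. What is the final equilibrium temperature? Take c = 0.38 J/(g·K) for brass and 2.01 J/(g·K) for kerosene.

Conservation of energy gives ΣQ = 0:
770×0.38×(T − 263) + 1490×2.01×(T − (-14.4)) = 0
(292.6 + 2994.9) T = 292.6×263 + 2994.9×(-14.4)
T = 33827/3287.5 ≈ 10.29 °C

T_f ≈ 10.3 °C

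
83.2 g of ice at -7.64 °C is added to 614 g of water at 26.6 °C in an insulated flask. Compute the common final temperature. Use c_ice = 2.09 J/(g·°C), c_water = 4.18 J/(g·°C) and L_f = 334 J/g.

Sum of m c ΔT and latent-heat terms is zero:
ice -7.64→0 °C: 83.2×2.09×7.64 = 1328.5
  fusion: m_ice L_f = 83.2×334 = 27789
  warm the meltwater: 347.78 T
  water: 2566.5(T − 26.6)
2914.3 T = 68269 − 29117 = 39152
T ≈ 13.43 °C — above 0 °C, consistent with complete melting.

T_f ≈ 13.4 °C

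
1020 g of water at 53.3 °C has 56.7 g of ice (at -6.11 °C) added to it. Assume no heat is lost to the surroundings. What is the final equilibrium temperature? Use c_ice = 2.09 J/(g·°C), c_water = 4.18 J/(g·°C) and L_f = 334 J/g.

Conservation of energy gives ΣQ = 0:
warm ice to 0 °C: 56.7×2.09×(0 − (-6.11)) = 724.05
  melt ice: 56.7×334 = 18938
  warm the meltwater: 237.01 T
  water: 4263.6(T − 53.3)
4500.6 T = 227250 − 19662 = 207588
T ≈ 46.12 °C (positive, so assuming full melt was valid).

T_f ≈ 46.1 °C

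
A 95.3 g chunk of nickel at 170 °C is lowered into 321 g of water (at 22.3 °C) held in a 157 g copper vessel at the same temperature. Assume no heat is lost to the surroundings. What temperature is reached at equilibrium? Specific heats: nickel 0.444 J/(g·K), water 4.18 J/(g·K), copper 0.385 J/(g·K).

T_f ≈ 26.6 °C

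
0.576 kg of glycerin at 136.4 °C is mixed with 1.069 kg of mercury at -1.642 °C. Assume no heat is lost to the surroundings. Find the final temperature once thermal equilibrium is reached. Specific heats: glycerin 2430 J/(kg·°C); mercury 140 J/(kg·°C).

With ΣQ=0 the equilibrium temperature is the m·c-weighted mean:
T_f = (1399.7·136.4 + 149.66·(-1.642)) / (1399.7 + 149.66)
    = 190671 / 1549.3 ≈ 123.07 °C

T_f ≈ 123.1 °C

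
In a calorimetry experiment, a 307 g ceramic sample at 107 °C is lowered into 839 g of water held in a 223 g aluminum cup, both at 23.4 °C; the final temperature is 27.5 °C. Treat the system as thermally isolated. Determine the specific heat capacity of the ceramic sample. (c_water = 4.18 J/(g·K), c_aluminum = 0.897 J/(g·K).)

Heat gained plus heat lost sum to zero:
307·c·(27.5 − 107) + 839·4.18·(27.5 − 23.4) + 223·0.897·(27.5 − 23.4) = 0
-24406 c = -15199
c = -15199/-24406 ≈ 0.6227 J/(g·K)

c ≈ 0.623 J/(g·K)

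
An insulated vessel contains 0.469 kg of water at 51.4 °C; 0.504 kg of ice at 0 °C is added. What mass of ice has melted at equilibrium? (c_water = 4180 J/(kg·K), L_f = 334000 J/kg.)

m_melted ≈ 0.302 kg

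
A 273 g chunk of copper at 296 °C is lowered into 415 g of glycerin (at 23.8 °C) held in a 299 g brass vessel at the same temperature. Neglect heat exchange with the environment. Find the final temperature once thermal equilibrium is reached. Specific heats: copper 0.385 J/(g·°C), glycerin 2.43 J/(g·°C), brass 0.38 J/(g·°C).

Conservation of energy gives ΣQ = 0:
273*0.385*(T − 296) + 415*2.43*(T − 23.8) + 299*0.38*(T − 23.8) = 0
(105.11 + 1008.5 + 113.62) T = 105.11*296 + 1008.5*23.8 + 113.62*23.8
T ≈ 47.11 °C

T_f ≈ 47.1 °C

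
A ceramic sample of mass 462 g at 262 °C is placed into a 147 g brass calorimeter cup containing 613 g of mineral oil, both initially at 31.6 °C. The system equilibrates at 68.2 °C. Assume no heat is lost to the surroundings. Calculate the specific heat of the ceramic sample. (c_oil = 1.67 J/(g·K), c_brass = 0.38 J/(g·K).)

c ≈ 0.441 J/(g·K)

Conservation of energy gives ΣQ = 0:
462×c×(68.2 − 262) + 613×1.67×(68.2 − 31.6) + 147×0.38×(68.2 − 31.6) = 0
-89536 c = -39512
c = -39512/-89536 ≈ 0.4413 J/(g·K)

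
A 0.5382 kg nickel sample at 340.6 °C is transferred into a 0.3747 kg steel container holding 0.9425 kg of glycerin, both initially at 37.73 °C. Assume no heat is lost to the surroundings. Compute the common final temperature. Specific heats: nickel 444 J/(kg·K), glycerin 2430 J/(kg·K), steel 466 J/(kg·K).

T_f ≈ 64.5 °C

Energy conservation, ΣQ = 0:
0.5382×444×(T − 340.6) + 0.9425×2430×(T − 37.73) + 0.3747×466×(T − 37.73) = 0
(238.96 + 2290.3 + 174.61) T = 238.96×340.6 + 2290.3×37.73 + 174.61×37.73
T ≈ 64.50 °C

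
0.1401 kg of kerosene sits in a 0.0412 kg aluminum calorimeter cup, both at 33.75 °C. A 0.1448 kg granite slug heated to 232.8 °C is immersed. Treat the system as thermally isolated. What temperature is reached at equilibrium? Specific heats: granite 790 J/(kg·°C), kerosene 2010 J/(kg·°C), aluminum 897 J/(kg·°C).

Conservation of energy gives ΣQ = 0:
0.1448*790*(T − 232.8) + 0.1401*2010*(T − 33.75) + 0.0412*897*(T − 33.75) = 0
114.39(T − 232.8) + 281.6(T − 33.75) + 36.96(T − 33.75) = 0
432.95 T = 37382
T ≈ 86.34 °C

T_f ≈ 86.3 °C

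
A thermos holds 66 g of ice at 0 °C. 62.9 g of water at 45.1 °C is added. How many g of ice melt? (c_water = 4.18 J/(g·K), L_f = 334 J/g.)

m_melted ≈ 35.5 g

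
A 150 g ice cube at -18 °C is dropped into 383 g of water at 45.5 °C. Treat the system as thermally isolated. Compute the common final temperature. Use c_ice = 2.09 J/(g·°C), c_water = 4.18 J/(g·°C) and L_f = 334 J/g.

T_f ≈ 7.7 °C

Setting the total heat transfer to zero:
warm ice to 0 °C: 150·2.09·(0 − (-18)) = 5643
  fusion: m_ice L_f = 150·334 = 50100
  meltwater 0→T: 150·4.18·T = 627 T
  water cools: 383·4.18·(T − 45.5) = 1600.9(T − 45.5)
2227.9 T = 72843 − 55743 = 17100
T ≈ 7.68 °C — above 0 °C, consistent with complete melting.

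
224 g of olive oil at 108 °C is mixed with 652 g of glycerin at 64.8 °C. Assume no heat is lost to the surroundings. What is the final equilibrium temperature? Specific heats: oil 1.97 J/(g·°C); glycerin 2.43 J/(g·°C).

Let T be the final temperature. ΣQ_i = 0:
224*1.97*(T − 108) + 652*2.43*(T − 64.8) = 0
(441.28 + 1584.4) T = 441.28*108 + 1584.4*64.8
T ≈ 74.21 °C

T_f ≈ 74.2 °C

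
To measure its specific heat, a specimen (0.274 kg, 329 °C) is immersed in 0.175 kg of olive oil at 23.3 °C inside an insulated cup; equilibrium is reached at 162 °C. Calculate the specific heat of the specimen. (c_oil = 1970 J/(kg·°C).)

c ≈ 1040 J/(kg·°C)

Heat lost by the specimen = heat gained by the oil:
0.274×c×(329 − 162) = 0.175×1970×(162 − 23.3)
45.76 c = 47817  ⇒  c ≈ 1045 J/(kg·°C)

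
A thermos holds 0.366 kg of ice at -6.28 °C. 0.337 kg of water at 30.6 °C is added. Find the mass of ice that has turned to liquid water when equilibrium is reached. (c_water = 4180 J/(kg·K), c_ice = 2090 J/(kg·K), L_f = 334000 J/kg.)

Cooling the water to 0 °C releases 0.337×4180×30.6 = 43105 J.
Warming the ice to 0 °C takes 0.366×2090×6.28 = 4803.8 J, leaving 38301 J for melting.
Melting all 0.366 kg of ice would need 0.366×334000 = 122244 J.
38301 J < 122244 J, so only part of the ice melts and the system sits at 0 °C.
Mass melted = 38301/334000 ≈ 0.1147 kg.

m_melted ≈ 0.115 kg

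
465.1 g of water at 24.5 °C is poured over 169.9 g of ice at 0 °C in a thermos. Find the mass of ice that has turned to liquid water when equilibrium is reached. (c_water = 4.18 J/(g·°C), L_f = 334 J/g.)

m_melted ≈ 143 g

Cooling the water to 0 °C releases 465.1·4.18·24.5 = 47631 J.
To melt every bit of ice: 169.9·334 = 56747 J.
Since 47631 < 56747 J, not all the ice melts; equilibrium is at 0 °C.
Mass melted = 47631/334 ≈ 142.6 g.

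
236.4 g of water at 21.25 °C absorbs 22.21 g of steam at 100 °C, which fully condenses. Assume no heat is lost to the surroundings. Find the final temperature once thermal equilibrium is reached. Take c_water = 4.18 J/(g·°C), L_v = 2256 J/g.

Taking heat into each body as positive, Σ m c ΔT = 0:
condense steam: −22.21·2256 = −50106
  condensate cools 100→T: 22.21·4.18·(T − 100) = 92.84(T − 100)
  original water: 988.15(T − 21.25)
1081 T = 50106 + 9283.8 + 20998 = 80388
T ≈ 74.36 °C — below 100 °C, confirming all the steam condensed.

T_f ≈ 74.4 °C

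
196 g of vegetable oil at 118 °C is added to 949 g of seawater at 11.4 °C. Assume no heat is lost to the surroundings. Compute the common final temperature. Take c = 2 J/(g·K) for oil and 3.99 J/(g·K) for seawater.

T_f ≈ 21.4 °C

T_f is the heat-capacity-weighted average of the initial temperatures:
T_f = (392×118 + 3786.5×11.4) / (392 + 3786.5)
    = 89422 / 4178.5 ≈ 21.40 °C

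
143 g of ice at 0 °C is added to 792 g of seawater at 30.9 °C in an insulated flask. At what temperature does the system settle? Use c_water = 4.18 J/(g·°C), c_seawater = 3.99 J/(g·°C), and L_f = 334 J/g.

T_f ≈ 13.3 °C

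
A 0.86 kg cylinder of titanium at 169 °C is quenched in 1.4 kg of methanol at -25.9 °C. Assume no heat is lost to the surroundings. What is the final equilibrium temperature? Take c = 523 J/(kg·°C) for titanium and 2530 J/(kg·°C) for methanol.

T_f ≈ -3.9 °C

Conservation of energy gives ΣQ = 0:
0.86·523·(T − 169) + 1.4·2530·(T − (-25.9)) = 0
449.78(T − 169) + 3542(T − (-25.9)) = 0
(449.78 + 3542) T = 449.78·169 + 3542·(-25.9)
T = -15725/3991.8 ≈ -3.94 °C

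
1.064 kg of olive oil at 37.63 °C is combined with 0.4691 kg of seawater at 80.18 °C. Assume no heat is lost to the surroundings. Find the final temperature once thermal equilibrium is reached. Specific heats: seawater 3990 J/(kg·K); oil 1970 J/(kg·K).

T_f ≈ 57.7 °C

With ΣQ=0 the equilibrium temperature is the m·c-weighted mean:
T_f = (1871.7·80.18 + 2096.1·37.63) / (1871.7 + 2096.1)
    = 228949 / 3967.8 ≈ 57.70 °C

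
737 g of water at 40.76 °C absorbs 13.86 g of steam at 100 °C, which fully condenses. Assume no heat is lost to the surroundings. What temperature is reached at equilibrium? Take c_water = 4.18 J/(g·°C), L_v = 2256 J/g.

T_f ≈ 51.8 °C

Setting the total heat transfer to zero:
steam→water at 100 °C releases m L_v = 13.86·2256 = 31268; condensed water 100 °C→T: 57.93(T − 100); water warms: 737·4.18·(T − 40.76) = 3080.7(T − 40.76)
3138.6 T = 31268 + 5793.5 + 125568 = 162629
T ≈ 51.82 °C, under the boiling point, so the assumption holds.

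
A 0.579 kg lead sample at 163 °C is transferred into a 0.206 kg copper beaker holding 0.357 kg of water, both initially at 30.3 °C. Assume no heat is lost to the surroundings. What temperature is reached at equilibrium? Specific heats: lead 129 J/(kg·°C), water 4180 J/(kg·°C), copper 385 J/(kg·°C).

T_f ≈ 36.3 °C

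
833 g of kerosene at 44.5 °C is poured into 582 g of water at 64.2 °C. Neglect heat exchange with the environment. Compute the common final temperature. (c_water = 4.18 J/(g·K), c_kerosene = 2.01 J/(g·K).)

T_f ≈ 56.2 °C

Setting the total heat transfer to zero:
582*4.18*(T − 64.2) + 833*2.01*(T − 44.5) = 0
2432.8(T − 64.2) + 1674.3(T − 44.5) = 0
(2432.8 + 1674.3) T = 2432.8*64.2 + 1674.3*44.5
T = 230691/4107.1 ≈ 56.17 °C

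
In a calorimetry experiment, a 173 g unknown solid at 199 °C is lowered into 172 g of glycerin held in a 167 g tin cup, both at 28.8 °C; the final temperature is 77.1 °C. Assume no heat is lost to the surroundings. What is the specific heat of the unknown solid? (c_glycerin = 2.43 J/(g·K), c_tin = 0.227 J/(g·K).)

Energy conservation, ΣQ = 0:
173×c×(77.1 − 199) + 172×2.43×(77.1 − 28.8) + 167×0.227×(77.1 − 28.8) = 0
-21089 c = -22018
c = -22018/-21089 ≈ 1.044 J/(g·K)

c ≈ 1.04 J/(g·K)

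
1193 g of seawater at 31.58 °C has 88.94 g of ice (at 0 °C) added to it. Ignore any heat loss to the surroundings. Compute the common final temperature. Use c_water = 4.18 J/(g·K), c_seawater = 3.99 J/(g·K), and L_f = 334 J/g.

T_f ≈ 23.5 °C

Setting the total heat transfer to zero:
latent heat to melt: 88.94·334 = 29706
  meltwater 0→T: 88.94·4.18·T = 371.77 T
  seawater: 4760.1(T − 31.58)
5131.8 T = 150323 − 29706 = 120617
T ≈ 23.50 °C — above 0 °C, consistent with complete melting.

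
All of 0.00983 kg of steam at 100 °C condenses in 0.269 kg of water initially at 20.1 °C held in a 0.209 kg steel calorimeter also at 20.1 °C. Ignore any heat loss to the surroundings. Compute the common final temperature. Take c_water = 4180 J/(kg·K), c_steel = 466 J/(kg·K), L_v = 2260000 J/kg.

T_f ≈ 40.3 °C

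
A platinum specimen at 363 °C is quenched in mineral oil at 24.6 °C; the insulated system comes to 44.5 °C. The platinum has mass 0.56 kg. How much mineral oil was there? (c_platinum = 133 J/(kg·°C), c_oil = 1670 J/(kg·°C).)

Heat lost by the platinum = heat gained by the oil:
0.56×133×(363 − 44.5) = m×1670×(44.5 − 24.6)
33233 m = 23722  ⇒  m ≈ 0.7138 kg

m ≈ 0.714 kg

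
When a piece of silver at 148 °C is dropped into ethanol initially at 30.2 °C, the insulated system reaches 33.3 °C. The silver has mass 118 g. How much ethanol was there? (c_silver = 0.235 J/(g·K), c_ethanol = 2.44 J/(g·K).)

m ≈ 420 g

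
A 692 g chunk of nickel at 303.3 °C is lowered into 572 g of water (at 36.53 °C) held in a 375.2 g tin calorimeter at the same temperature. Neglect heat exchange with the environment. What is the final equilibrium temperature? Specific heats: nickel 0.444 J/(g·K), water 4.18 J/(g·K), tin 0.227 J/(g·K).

T_f ≈ 66.0 °C

Net heat exchanged in the isolated system is zero:
692*0.444*(T − 303.3) + 572*4.18*(T − 36.53) + 375.2*0.227*(T − 36.53) = 0
307.25(T − 303.3) + 2391(T − 36.53) + 85.17(T − 36.53) = 0
(307.25 + 2391 + 85.17) T = 307.25*303.3 + 2391*36.53 + 85.17*36.53
T = 183641/2783.4 ≈ 65.98 °C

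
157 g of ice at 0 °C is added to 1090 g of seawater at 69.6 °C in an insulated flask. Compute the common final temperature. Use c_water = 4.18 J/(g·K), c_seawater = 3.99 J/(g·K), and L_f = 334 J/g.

Let T be the final temperature. ΣQ_i = 0:
melt ice: 157·334 = 52438
  meltwater 0→T: 157·4.18·T = 656.26 T
  seawater cools: 1090·3.99·(T − 69.6) = 4349.1(T − 69.6)
5005.4 T = 302697 − 52438 = 250259
T ≈ 50.00 °C. Since T > 0 °C, the all-ice-melts assumption holds.

T_f ≈ 50.0 °C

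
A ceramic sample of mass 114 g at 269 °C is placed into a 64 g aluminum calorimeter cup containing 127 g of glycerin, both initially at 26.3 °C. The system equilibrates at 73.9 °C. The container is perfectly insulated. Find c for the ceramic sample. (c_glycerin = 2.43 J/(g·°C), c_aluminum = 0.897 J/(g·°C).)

c ≈ 0.783 J/(g·°C)

Setting the total heat transfer to zero:
114×c×(73.9 − 269) + 127×2.43×(73.9 − 26.3) + 64×0.897×(73.9 − 26.3) = 0
-22241 c = -17422
c = -17422/-22241 ≈ 0.7833 J/(g·°C)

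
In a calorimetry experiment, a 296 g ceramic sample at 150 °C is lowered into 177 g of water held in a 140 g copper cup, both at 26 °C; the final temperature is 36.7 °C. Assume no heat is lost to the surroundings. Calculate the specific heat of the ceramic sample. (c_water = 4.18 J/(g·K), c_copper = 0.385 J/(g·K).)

Setting the total heat transfer to zero:
296×c×(36.7 − 150) + 177×4.18×(36.7 − 26) + 140×0.385×(36.7 − 26) = 0
-33537 c = -8493.2
c = -8493.2/-33537 ≈ 0.2533 J/(g·K)

c ≈ 0.253 J/(g·K)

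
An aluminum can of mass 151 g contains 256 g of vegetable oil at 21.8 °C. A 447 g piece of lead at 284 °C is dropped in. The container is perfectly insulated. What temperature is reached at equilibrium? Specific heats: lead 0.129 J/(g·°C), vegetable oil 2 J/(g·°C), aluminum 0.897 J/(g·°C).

Energy conservation, ΣQ = 0:
447·0.129·(T − 284) + 256·2·(T − 21.8) + 151·0.897·(T − 21.8) = 0
705.11 T = 30491
T ≈ 43.24 °C

T_f ≈ 43.2 °C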